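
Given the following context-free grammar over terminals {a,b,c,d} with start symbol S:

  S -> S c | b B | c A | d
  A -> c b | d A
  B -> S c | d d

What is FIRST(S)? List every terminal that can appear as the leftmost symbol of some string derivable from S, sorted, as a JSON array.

FIRST sets, iterate to fixpoint:
pass 1:
  A via A→c b: +{c}
  A via A→d A: +{d}
  B via B→d d: +{d}
  S via S→b B: +{b}
  S via S→c A: +{c}
  S via S→d: +{d}
  FIRST(S)={b,c,d}  FIRST(A)={c,d}  FIRST(B)={d}
pass 2:
  B via B→S c: +{b,c}
  FIRST(S)={b,c,d}  FIRST(A)={c,d}  FIRST(B)={b,c,d}
pass 3: — fixpoint
  FIRST(S)={b,c,d}  FIRST(A)={c,d}  FIRST(B)={b,c,d}

FIRST(S) = ["b", "c", "d"]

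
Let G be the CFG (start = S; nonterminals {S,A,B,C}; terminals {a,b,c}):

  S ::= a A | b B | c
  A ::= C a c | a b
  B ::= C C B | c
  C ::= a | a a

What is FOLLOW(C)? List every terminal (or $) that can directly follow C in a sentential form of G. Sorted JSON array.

FIRST iteration:
[1]
  A via A→a b: +{a}
  B via B→c: +{c}
  C via C→a: +{a}
  S via S→a A: +{a}
  S via S→b B: +{b}
  S via S→c: +{c}
  S: {a,b,c}  A: {a}  B: {c}  C: {a}
[2]
  B via B→C C B: +{a}
  S: {a,b,c}  A: {a}  B: {a,c}  C: {a}
[3] (no change)
  S: {a,b,c}  A: {a}  B: {a,c}  C: {a}

FOLLOW iteration:
initialize: $ ∈ FOLLOW(S)
pass 1:
  A→C a c: FOLLOW(C) ⊇ FIRST(a) = {a}; new: +{a}
  B→C C B: FOLLOW(C) ⊇ FIRST(B) = {a,c}; new: +{c}
  S→a A: FOLLOW(A) ⊇ FOLLOW(S) ⊇ {$}; new: +{$}
  S→b B: FOLLOW(B) ⊇ FOLLOW(S) ⊇ {$}; new: +{$}
  FOLLOW[S]={$}  FOLLOW[A]={$}  FOLLOW[B]={$}  FOLLOW[C]={a,c}
pass 2: — fixpoint
  FOLLOW[S]={$}  FOLLOW[A]={$}  FOLLOW[B]={$}  FOLLOW[C]={a,c}

FOLLOW(C) = ["a", "c"]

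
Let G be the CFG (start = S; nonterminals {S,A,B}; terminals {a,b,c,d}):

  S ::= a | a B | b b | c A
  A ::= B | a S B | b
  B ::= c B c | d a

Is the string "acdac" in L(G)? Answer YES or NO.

CNF form of G:
  S -> T0 B | T1 A | T3 T3 | a
  A -> T0 X4 | T1 X5 | T2 T0 | b
  B -> T1 X6 | T2 T0
  T0 -> a
  T1 -> c
  T2 -> d
  T3 -> b
  X4 -> S B
  X5 -> B T1
  X6 -> B T1

CYK fill:
  cell(0,0) a: {S,T0}  orig:{S}
  cell(1,1) c: {T1}  orig:{}
  cell(2,2) d: {T2}  orig:{}
  cell(3,3) a: {S,T0}  orig:{S}
  cell(4,4) c: {T1}  orig:{}
  cell(0,1) ac: ∅
  cell(1,2) cd: ∅
  cell(2,3) da: {A,B}
  cell(3,4) ac: ∅
  cell(0,2) acd: ∅
  cell(1,3) cda: {S}
  cell(2,4) dac: {X5,X6}  orig:{}
  cell(0,3) acda: ∅
  cell(1,4) cdac: {A,B}
  cell(0,4) acdac: {S,X4}  orig:{S}

S ∈ T[0,4] ⇒ YES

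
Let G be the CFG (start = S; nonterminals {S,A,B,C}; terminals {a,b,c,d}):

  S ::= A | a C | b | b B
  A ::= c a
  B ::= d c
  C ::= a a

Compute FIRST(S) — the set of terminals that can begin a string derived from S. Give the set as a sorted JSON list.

Compute FIRST by fixpoint:
[1]
  A via A→c a: +{c}
  B via B→d c: +{d}
  C via C→a a: +{a}
  S via S→A: +{c}
  S via S→a C: +{a}
  S via S→b: +{b}
  FIRST(S)={a,b,c}  FIRST(A)={c}  FIRST(B)={d}  FIRST(C)={a}
[2] (no change)
  FIRST(S)={a,b,c}  FIRST(A)={c}  FIRST(B)={d}  FIRST(C)={a}

FIRST(S) = ["a", "b", "c"]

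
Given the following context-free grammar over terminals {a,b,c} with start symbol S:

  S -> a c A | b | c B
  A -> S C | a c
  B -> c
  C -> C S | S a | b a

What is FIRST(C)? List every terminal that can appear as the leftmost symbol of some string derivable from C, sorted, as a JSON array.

FIRST sets, iterate to fixpoint:
pass 1:
  A via A→a c: +{a}
  B via B→c: +{c}
  C via C→b a: +{b}
  S via S→a c A: +{a}
  S via S→b: +{b}
  S via S→c B: +{c}
  S: {a,b,c}  A: {a}  B: {c}  C: {b}
pass 2:
  A via A→S C: +{b,c}
  C via C→S a: +{a,c}
  S: {a,b,c}  A: {a,b,c}  B: {c}  C: {a,b,c}
pass 3: (stable)
  S: {a,b,c}  A: {a,b,c}  B: {c}  C: {a,b,c}

FIRST(C) = ["a", "b", "c"]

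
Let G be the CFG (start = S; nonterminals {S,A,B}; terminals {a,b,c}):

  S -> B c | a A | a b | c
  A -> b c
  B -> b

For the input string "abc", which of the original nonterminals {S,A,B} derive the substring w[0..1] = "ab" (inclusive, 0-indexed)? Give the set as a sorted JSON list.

Convert to CNF:
  S -> B T1 | T2 A | T2 T0 | c
  A -> T0 T1
  B -> b
  T0 -> b
  T1 -> c
  T2 -> a

CYK table (by increasing span) (cells [i..j] with 0 ≤ i ≤ j ≤ 1 only):
  cell(0,0) a: {T2}  orig:{}
  cell(1,1) b: {B,T0}  orig:{B}
  cell(0,1) ab: {S}

Original NTs in T[0,1] deriving "ab": ["S"]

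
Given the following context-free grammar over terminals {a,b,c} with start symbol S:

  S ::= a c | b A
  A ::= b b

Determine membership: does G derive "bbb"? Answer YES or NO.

CNF form of G:
  S -> T0 A | T1 T2
  A -> T0 T0
  T0 -> b
  T1 -> a
  T2 -> c

Fill CYK table bottom-up:
  [0..0]={T0}  "b"  orig:{}
  [1..1]={T0}  "b"  orig:{}
  [2..2]={T0}  "b"  orig:{}
  [0..1]={A}  "bb"
  [1..2]={A}  "bb"
  [0..2]={S}  "bbb"

S ∈ T[0,2] ⇒ YES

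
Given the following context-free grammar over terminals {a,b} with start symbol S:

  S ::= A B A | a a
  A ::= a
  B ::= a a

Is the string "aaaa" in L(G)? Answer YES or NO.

Convert to CNF:
  S -> A X1 | T0 T0
  A -> a
  B -> T0 T0
  T0 -> a
  X1 -> B A

Fill CYK table bottom-up:
  T[0,0] 'a' = {A,T0}  orig:{A}
  T[1,1] 'a' = {A,T0}  orig:{A}
  T[2,2] 'a' = {A,T0}  orig:{A}
  T[3,3] 'a' = {A,T0}  orig:{A}
  T[0,1] 'aa' = {B,S}
  T[1,2] 'aa' = {B,S}
  T[2,3] 'aa' = {B,S}
  T[0,2] 'aaa' = {X1}  orig:{}
  T[1,3] 'aaa' = {X1}  orig:{}
  T[0,3] 'aaaa' = {S}

S ∈ T[0,3] ⇒ YES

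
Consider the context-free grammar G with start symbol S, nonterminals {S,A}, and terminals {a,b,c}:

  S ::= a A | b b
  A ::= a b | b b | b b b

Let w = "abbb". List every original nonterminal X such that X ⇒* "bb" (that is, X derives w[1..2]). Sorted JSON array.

Convert to CNF:
  S -> T0 A | T1 T1
  A -> T0 T1 | T1 T1 | T1 X2
  T0 -> a
  T1 -> b
  X2 -> T1 T1

Fill CYK table bottom-up, restricted to cells inside w[1..2]:
  [1..1]={T1}  "b"  orig:{}
  [2..2]={T1}  "b"  orig:{}
  [1..2]={A,S,X2}  "bb"  orig:{A,S}

Original NTs in T[1,2] deriving "bb": ["A", "S"]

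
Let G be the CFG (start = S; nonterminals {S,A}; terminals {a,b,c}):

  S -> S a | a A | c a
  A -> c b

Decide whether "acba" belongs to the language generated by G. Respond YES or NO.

Convert to CNF:
  S -> S T2 | T0 T2 | T2 A
  A -> T0 T1
  T0 -> c
  T1 -> b
  T2 -> a

Fill CYK table bottom-up:
  cell(0,0) a: {T2}  orig:{}
  cell(1,1) c: {T0}  orig:{}
  cell(2,2) b: {T1}  orig:{}
  cell(3,3) a: {T2}  orig:{}
  cell(0,1) ac: ∅
  cell(1,2) cb: {A}
  cell(2,3) ba: ∅
  cell(0,2) acb: {S}
  cell(1,3) cba: ∅
  cell(0,3) acba: {S}

S ∈ T[0,3] ⇒ YES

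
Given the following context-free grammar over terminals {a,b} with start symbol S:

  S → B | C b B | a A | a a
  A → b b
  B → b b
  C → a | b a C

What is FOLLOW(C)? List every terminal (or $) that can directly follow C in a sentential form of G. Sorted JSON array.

FIRST iteration:
pass 1:
  A via A→b b: +{b}
  B via B→b b: +{b}
  C via C→a: +{a}
  C via C→b a C: +{b}
  S via S→B: +{b}
  S via S→C b B: +{a}
  S: {a,b}  A: {b}  B: {b}  C: {a,b}
pass 2: done
  S: {a,b}  A: {b}  B: {b}  C: {a,b}

FOLLOW iteration:
seed FOLLOW(S) with $
round 1:
  S→B: FOLLOW(B) ⊇ FOLLOW(S) ⊇ {$}; new: +{$}
  S→C b B: FOLLOW(C) ⊇ FIRST(b) = {b}; new: +{b}
  S→a A: FOLLOW(A) ⊇ FOLLOW(S) ⊇ {$}; new: +{$}
  S: {$}  A: {$}  B: {$}  C: {b}
round 2: (stable)
  S: {$}  A: {$}  B: {$}  C: {b}

FOLLOW(C) = ["b"]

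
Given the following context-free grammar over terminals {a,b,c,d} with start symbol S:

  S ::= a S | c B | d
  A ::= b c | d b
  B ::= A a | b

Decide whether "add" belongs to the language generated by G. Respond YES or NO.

CNF form of G:
  S -> T1 B | T3 S | d
  A -> T0 T1 | T2 T0
  B -> A T3 | b
  T0 -> b
  T1 -> c
  T2 -> d
  T3 -> a

Fill CYK table bottom-up:
  cell(0,0) a: {T3}  orig:{}
  cell(1,1) d: {S,T2}  orig:{S}
  cell(2,2) d: {S,T2}  orig:{S}
  cell(0,1) ad: {S}
  cell(1,2) dd: ∅
  cell(0,2) add: ∅

S ∉ T[0,2] ⇒ NO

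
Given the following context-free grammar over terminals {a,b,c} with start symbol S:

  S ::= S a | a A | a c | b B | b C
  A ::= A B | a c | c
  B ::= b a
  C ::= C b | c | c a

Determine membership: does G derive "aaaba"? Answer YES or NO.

CNF form of G:
  S -> S T0 | T0 A | T0 T1 | T2 B | T2 C
  A -> A B | T0 T1 | c
  B -> T2 T0
  C -> C T2 | T1 T0 | c
  T0 -> a
  T1 -> c
  T2 -> b

CYK fill:
  [0..0]={T0}  "a"  orig:{}
  [1..1]={T0}  "a"  orig:{}
  [2..2]={T0}  "a"  orig:{}
  [3..3]={T2}  "b"  orig:{}
  [4..4]={T0}  "a"  orig:{}
  [0..1]=∅  "aa"
  [1..2]=∅  "aa"
  [2..3]=∅  "ab"
  [3..4]={B}  "ba"
  [0..2]=∅  "aaa"
  [1..3]=∅  "aab"
  [2..4]=∅  "aba"
  [0..3]=∅  "aaab"
  [1..4]=∅  "aaba"
  [0..4]=∅  "aaaba"

S ∉ T[0,4] ⇒ NO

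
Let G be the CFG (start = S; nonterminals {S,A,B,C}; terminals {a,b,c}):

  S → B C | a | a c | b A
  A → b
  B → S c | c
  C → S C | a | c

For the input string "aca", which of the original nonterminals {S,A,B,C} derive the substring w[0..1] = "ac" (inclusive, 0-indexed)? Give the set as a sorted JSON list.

CNF form of G:
  S -> B C | T1 T0 | T2 A | a
  A -> b
  B -> S T0 | c
  C -> S C | a | c
  T0 -> c
  T1 -> a
  T2 -> b

CYK fill — only the sub-triangle for w[0..1]:
  T[0,0] 'a' = {C,S,T1}  orig:{C,S}
  T[1,1] 'c' = {B,C,T0}  orig:{B,C}
  T[0,1] 'ac' = {B,C,S}

Original NTs in T[0,1] deriving "ac": ["B", "C", "S"]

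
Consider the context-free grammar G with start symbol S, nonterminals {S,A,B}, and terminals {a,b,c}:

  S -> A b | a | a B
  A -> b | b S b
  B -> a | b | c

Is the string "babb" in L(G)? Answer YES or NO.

CNF form of G:
  S -> A T0 | T1 B | a
  A -> T0 X2 | b
  B -> a | b | c
  T0 -> b
  T1 -> a
  X2 -> S T0

CYK table (by increasing span):
  [0..0]={A,B,T0}  "b"  orig:{A,B}
  [1..1]={B,S,T1}  "a"  orig:{B,S}
  [2..2]={A,B,T0}  "b"  orig:{A,B}
  [3..3]={A,B,T0}  "b"  orig:{A,B}
  [0..1]=∅  "ba"
  [1..2]={S,X2}  "ab"  orig:{S}
  [2..3]={S}  "bb"
  [0..2]={A}  "bab"
  [1..3]={X2}  "abb"  orig:{}
  [0..3]={A,S}  "babb"

S ∈ T[0,3] ⇒ YES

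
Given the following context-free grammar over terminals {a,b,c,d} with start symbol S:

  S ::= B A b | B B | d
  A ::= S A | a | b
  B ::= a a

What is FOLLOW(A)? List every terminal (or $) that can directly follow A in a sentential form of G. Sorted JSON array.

Compute FIRST by fixpoint:
round 1:
  A via A→a: +{a}
  A via A→b: +{b}
  B via B→a a: +{a}
  S via S→B A b: +{a}
  S via S→d: +{d}
  FIRST[S]={a,d}  FIRST[A]={a,b}  FIRST[B]={a}
round 2:
  A via A→S A: +{d}
  FIRST[S]={a,d}  FIRST[A]={a,b,d}  FIRST[B]={a}
round 3: (no change)
  FIRST[S]={a,d}  FIRST[A]={a,b,d}  FIRST[B]={a}

FOLLOW iteration:
FOLLOW(S) := {$}
[1]
  A→S A: FOLLOW(S) ⊇ FIRST(A) = {a,b,d}; new: +{a,b,d}
  S→B A b: FOLLOW(B) ⊇ FIRST(A) = {a,b,d}; new: +{a,b,d}
  S→B A b: FOLLOW(A) ⊇ FIRST(b) = {b}; new: +{b}
  S→B B: FOLLOW(B) ⊇ FOLLOW(S) ⊇ {$,a,b,d}; new: +{$}
  FOLLOW(S)={$,a,b,d}  FOLLOW(A)={b}  FOLLOW(B)={$,a,b,d}
[2] (no change)
  FOLLOW(S)={$,a,b,d}  FOLLOW(A)={b}  FOLLOW(B)={$,a,b,d}

FOLLOW(A) = ["b"]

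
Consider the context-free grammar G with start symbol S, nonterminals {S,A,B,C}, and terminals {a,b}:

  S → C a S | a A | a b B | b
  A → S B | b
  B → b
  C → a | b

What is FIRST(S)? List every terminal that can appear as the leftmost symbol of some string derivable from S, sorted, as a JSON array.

FIRST iteration:
round 1:
  A via A→b: +{b}
  B via B→b: +{b}
  C via C→a: +{a}
  C via C→b: +{b}
  S via S→C a S: +{a,b}
  FIRST(S)={a,b}  FIRST(A)={b}  FIRST(B)={b}  FIRST(C)={a,b}
round 2:
  A via A→S B: +{a}
  FIRST(S)={a,b}  FIRST(A)={a,b}  FIRST(B)={b}  FIRST(C)={a,b}
round 3: (stable)
  FIRST(S)={a,b}  FIRST(A)={a,b}  FIRST(B)={b}  FIRST(C)={a,b}

FIRST(S) = ["a", "b"]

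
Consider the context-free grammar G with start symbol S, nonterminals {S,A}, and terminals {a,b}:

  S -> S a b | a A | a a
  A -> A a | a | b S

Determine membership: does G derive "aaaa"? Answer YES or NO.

CNF form of G:
  S -> S X2 | T0 A | T0 T0
  A -> A T0 | T1 S | a
  T0 -> a
  T1 -> b
  X2 -> T0 T1

Fill CYK table bottom-up:
  [0..0]={A,T0}  "a"  orig:{A}
  [1..1]={A,T0}  "a"  orig:{A}
  [2..2]={A,T0}  "a"  orig:{A}
  [3..3]={A,T0}  "a"  orig:{A}
  [0..1]={A,S}  "aa"
  [1..2]={A,S}  "aa"
  [2..3]={A,S}  "aa"
  [0..2]={A,S}  "aaa"
  [1..3]={A,S}  "aaa"
  [0..3]={A,S}  "aaaa"

S ∈ T[0,3] ⇒ YES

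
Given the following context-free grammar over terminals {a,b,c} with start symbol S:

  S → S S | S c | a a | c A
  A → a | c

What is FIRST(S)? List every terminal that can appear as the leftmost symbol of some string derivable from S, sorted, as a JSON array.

Compute FIRST by fixpoint:
pass 1:
  A via A→a: +{a}
  A via A→c: +{c}
  S via S→a a: +{a}
  S via S→c A: +{c}
  FIRST[S]={a,c}  FIRST[A]={a,c}
pass 2: (no change)
  FIRST[S]={a,c}  FIRST[A]={a,c}

FIRST(S) = ["a", "c"]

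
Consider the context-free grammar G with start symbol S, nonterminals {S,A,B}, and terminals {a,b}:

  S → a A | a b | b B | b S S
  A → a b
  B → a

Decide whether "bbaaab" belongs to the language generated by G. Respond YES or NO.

CNF form of G:
  S -> T0 A | T0 T1 | T1 B | T1 X2
  A -> T0 T1
  B -> a
  T0 -> a
  T1 -> b
  X2 -> S S

Fill CYK table bottom-up:
  [0..0]={T1}  "b"  orig:{}
  [1..1]={T1}  "b"  orig:{}
  [2..2]={B,T0}  "a"  orig:{B}
  [3..3]={B,T0}  "a"  orig:{B}
  [4..4]={B,T0}  "a"  orig:{B}
  [5..5]={T1}  "b"  orig:{}
  [0..1]=∅  "bb"
  [1..2]={S}  "ba"
  [2..3]=∅  "aa"
  [3..4]=∅  "aa"
  [4..5]={A,S}  "ab"
  [0..2]=∅  "bba"
  [1..3]=∅  "baa"
  [2..4]=∅  "aaa"
  [3..5]={S}  "aab"
  [0..3]=∅  "bbaa"
  [1..4]=∅  "baaa"
  [2..5]=∅  "aaab"
  [0..4]=∅  "bbaaa"
  [1..5]={X2}  "baaab"  orig:{}
  [0..5]={S}  "bbaaab"

S ∈ T[0,5] ⇒ YES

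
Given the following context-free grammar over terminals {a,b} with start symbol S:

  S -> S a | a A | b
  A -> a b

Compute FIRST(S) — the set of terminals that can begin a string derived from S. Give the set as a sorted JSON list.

Compute FIRST by fixpoint:
[1]
  A via A→a b: +{a}
  S via S→a A: +{a}
  S via S→b: +{b}
  FIRST(S)={a,b}  FIRST(A)={a}
[2] done
  FIRST(S)={a,b}  FIRST(A)={a}

FIRST(S) = ["a", "b"]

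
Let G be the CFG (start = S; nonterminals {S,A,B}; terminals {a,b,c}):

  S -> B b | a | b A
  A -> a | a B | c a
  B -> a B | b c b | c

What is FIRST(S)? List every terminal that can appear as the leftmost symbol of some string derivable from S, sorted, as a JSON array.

Compute FIRST by fixpoint:
[1]
  A via A→a: +{a}
  A via A→c a: +{c}
  B via B→a B: +{a}
  B via B→b c b: +{b}
  B via B→c: +{c}
  S via S→B b: +{a,b,c}
  FIRST(S)={a,b,c}  FIRST(A)={a,c}  FIRST(B)={a,b,c}
[2] done
  FIRST(S)={a,b,c}  FIRST(A)={a,c}  FIRST(B)={a,b,c}

FIRST(S) = ["a", "b", "c"]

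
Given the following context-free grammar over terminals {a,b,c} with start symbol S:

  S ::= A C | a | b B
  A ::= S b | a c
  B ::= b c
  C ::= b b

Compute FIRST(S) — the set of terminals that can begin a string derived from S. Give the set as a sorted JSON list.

Compute FIRST by fixpoint:
iter 1:
  A via A→a c: +{a}
  B via B→b c: +{b}
  C via C→b b: +{b}
  S via S→A C: +{a}
  S via S→b B: +{b}
  FIRST[S]={a,b}  FIRST[A]={a}  FIRST[B]={b}  FIRST[C]={b}
iter 2:
  A via A→S b: +{b}
  FIRST[S]={a,b}  FIRST[A]={a,b}  FIRST[B]={b}  FIRST[C]={b}
iter 3: (no change)
  FIRST[S]={a,b}  FIRST[A]={a,b}  FIRST[B]={b}  FIRST[C]={b}

FIRST(S) = ["a", "b"]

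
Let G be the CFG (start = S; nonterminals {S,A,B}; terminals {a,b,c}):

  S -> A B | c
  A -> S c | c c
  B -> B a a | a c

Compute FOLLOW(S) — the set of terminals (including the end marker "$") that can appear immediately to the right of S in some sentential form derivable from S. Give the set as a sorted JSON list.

FIRST sets, iterate to fixpoint:
iter 1:
  A via A→c c: +{c}
  B via B→a c: +{a}
  S via S→A B: +{c}
  FIRST(S)={c}  FIRST(A)={c}  FIRST(B)={a}
iter 2: — fixpoint
  FIRST(S)={c}  FIRST(A)={c}  FIRST(B)={a}

FOLLOW iteration:
seed FOLLOW(S) with $
[1]
  A→S c: FOLLOW(S) ⊇ FIRST(c) = {c}; new: +{c}
  B→B a a: FOLLOW(B) ⊇ FIRST(a) = {a}; new: +{a}
  S→A B: FOLLOW(A) ⊇ FIRST(B) = {a}; new: +{a}
  S→A B: FOLLOW(B) ⊇ FOLLOW(S) ⊇ {$,c}; new: +{$,c}
  S: {$,c}  A: {a}  B: {$,a,c}
[2] — fixpoint
  S: {$,c}  A: {a}  B: {$,a,c}

FOLLOW(S) = ["$", "c"]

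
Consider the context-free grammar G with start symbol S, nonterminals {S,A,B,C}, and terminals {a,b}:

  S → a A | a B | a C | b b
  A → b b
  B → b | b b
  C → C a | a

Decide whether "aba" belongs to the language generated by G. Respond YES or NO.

Convert to CNF:
  S -> T0 T0 | T1 A | T1 B | T1 C
  A -> T0 T0
  B -> T0 T0 | b
  C -> C T1 | a
  T0 -> b
  T1 -> a

Fill CYK table bottom-up:
  cell(0,0) a: {C,T1}  orig:{C}
  cell(1,1) b: {B,T0}  orig:{B}
  cell(2,2) a: {C,T1}  orig:{C}
  cell(0,1) ab: {S}
  cell(1,2) ba: ∅
  cell(0,2) aba: ∅

S ∉ T[0,2] ⇒ NO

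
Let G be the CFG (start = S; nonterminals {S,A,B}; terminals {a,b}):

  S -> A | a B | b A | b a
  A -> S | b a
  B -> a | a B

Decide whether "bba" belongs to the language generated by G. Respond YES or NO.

CNF form of G:
  S -> T0 B | T1 A | T1 T0
  A -> T0 B | T1 A | T1 T0
  B -> T0 B | a
  T0 -> a
  T1 -> b

Fill CYK table bottom-up:
  [0..0]={T1}  "b"  orig:{}
  [1..1]={T1}  "b"  orig:{}
  [2..2]={B,T0}  "a"  orig:{B}
  [0..1]=∅  "bb"
  [1..2]={A,S}  "ba"
  [0..2]={A,S}  "bba"

S ∈ T[0,2] ⇒ YES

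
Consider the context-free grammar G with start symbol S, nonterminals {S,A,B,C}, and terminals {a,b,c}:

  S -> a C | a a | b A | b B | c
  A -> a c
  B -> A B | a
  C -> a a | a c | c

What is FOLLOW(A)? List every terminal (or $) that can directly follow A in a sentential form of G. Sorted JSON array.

FIRST sets, iterate to fixpoint:
iter 1:
  A via A→a c: +{a}
  B via B→A B: +{a}
  C via C→a a: +{a}
  C via C→c: +{c}
  S via S→a C: +{a}
  S via S→b A: +{b}
  S via S→c: +{c}
  S: {a,b,c}  A: {a}  B: {a}  C: {a,c}
iter 2: (stable)
  S: {a,b,c}  A: {a}  B: {a}  C: {a,c}

FOLLOW sets:
FOLLOW(S) := {$}
round 1:
  B→A B: FOLLOW(A) ⊇ FIRST(B) = {a}; new: +{a}
  S→a C: FOLLOW(C) ⊇ FOLLOW(S) ⊇ {$}; new: +{$}
  S→b A: FOLLOW(A) ⊇ FOLLOW(S) ⊇ {$}; new: +{$}
  S→b B: FOLLOW(B) ⊇ FOLLOW(S) ⊇ {$}; new: +{$}
  S: {$}  A: {$,a}  B: {$}  C: {$}
round 2: (no change)
  S: {$}  A: {$,a}  B: {$}  C: {$}

FOLLOW(A) = ["$", "a"]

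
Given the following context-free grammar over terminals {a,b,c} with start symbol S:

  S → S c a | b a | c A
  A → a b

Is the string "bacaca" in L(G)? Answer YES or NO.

Convert to CNF:
  S -> S X3 | T1 T0 | T2 A
  A -> T0 T1
  T0 -> a
  T1 -> b
  T2 -> c
  X3 -> T2 T0

Fill CYK table bottom-up:
  [0..0]={T1}  "b"  orig:{}
  [1..1]={T0}  "a"  orig:{}
  [2..2]={T2}  "c"  orig:{}
  [3..3]={T0}  "a"  orig:{}
  [4..4]={T2}  "c"  orig:{}
  [5..5]={T0}  "a"  orig:{}
  [0..1]={S}  "ba"
  [1..2]=∅  "ac"
  [2..3]={X3}  "ca"  orig:{}
  [3..4]=∅  "ac"
  [4..5]={X3}  "ca"  orig:{}
  [0..2]=∅  "bac"
  [1..3]=∅  "aca"
  [2..4]=∅  "cac"
  [3..5]=∅  "aca"
  [0..3]={S}  "baca"
  [1..4]=∅  "acac"
  [2..5]=∅  "caca"
  [0..4]=∅  "bacac"
  [1..5]=∅  "acaca"
  [0..5]={S}  "bacaca"

S ∈ T[0,5] ⇒ YES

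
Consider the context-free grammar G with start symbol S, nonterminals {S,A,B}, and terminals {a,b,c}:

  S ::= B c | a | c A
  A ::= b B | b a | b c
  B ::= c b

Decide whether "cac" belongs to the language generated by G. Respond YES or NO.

Convert to CNF:
  S -> B T2 | T2 A | a
  A -> T0 B | T0 T1 | T0 T2
  B -> T2 T0
  T0 -> b
  T1 -> a
  T2 -> c

CYK fill:
  T[0,0] 'c' = {T2}  orig:{}
  T[1,1] 'a' = {S,T1}  orig:{S}
  T[2,2] 'c' = {T2}  orig:{}
  T[0,1] 'ca' = ∅
  T[1,2] 'ac' = ∅
  T[0,2] 'cac' = ∅

S ∉ T[0,2] ⇒ NO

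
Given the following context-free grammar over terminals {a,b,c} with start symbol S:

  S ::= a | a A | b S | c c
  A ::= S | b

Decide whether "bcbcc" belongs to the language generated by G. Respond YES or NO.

CNF form of G:
  S -> T0 A | T1 S | T2 T2 | a
  A -> T0 A | T1 S | T2 T2 | a | b
  T0 -> a
  T1 -> b
  T2 -> c

Fill CYK table bottom-up:
  T[0,0] 'b' = {A,T1}  orig:{A}
  T[1,1] 'c' = {T2}  orig:{}
  T[2,2] 'b' = {A,T1}  orig:{A}
  T[3,3] 'c' = {T2}  orig:{}
  T[4,4] 'c' = {T2}  orig:{}
  T[0,1] 'bc' = ∅
  T[1,2] 'cb' = ∅
  T[2,3] 'bc' = ∅
  T[3,4] 'cc' = {A,S}
  T[0,2] 'bcb' = ∅
  T[1,3] 'cbc' = ∅
  T[2,4] 'bcc' = {A,S}
  T[0,3] 'bcbc' = ∅
  T[1,4] 'cbcc' = ∅
  T[0,4] 'bcbcc' = ∅

S ∉ T[0,4] ⇒ NO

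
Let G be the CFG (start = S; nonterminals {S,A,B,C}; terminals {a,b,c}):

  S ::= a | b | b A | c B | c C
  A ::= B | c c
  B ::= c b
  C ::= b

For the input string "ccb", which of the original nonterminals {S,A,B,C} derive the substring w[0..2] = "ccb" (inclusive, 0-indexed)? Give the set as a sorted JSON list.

CNF form of G:
  S -> T0 B | T0 C | T1 A | a | b
  A -> T0 T0 | T0 T1
  B -> T0 T1
  C -> b
  T0 -> c
  T1 -> b

CYK table (by increasing span) (cells [i..j] with 0 ≤ i ≤ j ≤ 2 only):
  [0..0]={T0}  "c"  orig:{}
  [1..1]={T0}  "c"  orig:{}
  [2..2]={C,S,T1}  "b"  orig:{C,S}
  [0..1]={A}  "cc"
  [1..2]={A,B,S}  "cb"
  [0..2]={S}  "ccb"

Original NTs in T[0,2] deriving "ccb": ["S"]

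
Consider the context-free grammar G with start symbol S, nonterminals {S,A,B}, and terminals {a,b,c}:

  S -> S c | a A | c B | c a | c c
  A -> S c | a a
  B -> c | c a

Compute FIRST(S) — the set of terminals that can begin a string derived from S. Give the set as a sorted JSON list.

Compute FIRST by fixpoint:
pass 1:
  A via A→a a: +{a}
  B via B→c: +{c}
  S via S→a A: +{a}
  S via S→c B: +{c}
  FIRST(S)={a,c}  FIRST(A)={a}  FIRST(B)={c}
pass 2:
  A via A→S c: +{c}
  FIRST(S)={a,c}  FIRST(A)={a,c}  FIRST(B)={c}
pass 3: (stable)
  FIRST(S)={a,c}  FIRST(A)={a,c}  FIRST(B)={c}

FIRST(S) = ["a", "c"]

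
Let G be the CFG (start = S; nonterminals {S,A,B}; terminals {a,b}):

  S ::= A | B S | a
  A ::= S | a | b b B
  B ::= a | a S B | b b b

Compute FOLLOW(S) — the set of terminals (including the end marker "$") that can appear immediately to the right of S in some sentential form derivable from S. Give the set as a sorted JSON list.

Compute FIRST by fixpoint:
pass 1:
  A via A→a: +{a}
  A via A→b b B: +{b}
  B via B→a: +{a}
  B via B→b b b: +{b}
  S via S→A: +{a,b}
  FIRST(S)={a,b}  FIRST(A)={a,b}  FIRST(B)={a,b}
pass 2: done
  FIRST(S)={a,b}  FIRST(A)={a,b}  FIRST(B)={a,b}

Compute FOLLOW by fixpoint:
FOLLOW(S) := {$}
iter 1:
  B→a S B: FOLLOW(S) ⊇ FIRST(B) = {a,b}; new: +{a,b}
  S→A: FOLLOW(A) ⊇ FOLLOW(S) ⊇ {$,a,b}; new: +{$,a,b}
  S→B S: FOLLOW(B) ⊇ FIRST(S) = {a,b}; new: +{a,b}
  FOLLOW[S]={$,a,b}  FOLLOW[A]={$,a,b}  FOLLOW[B]={a,b}
iter 2:
  A→b b B: FOLLOW(B) ⊇ FOLLOW(A) ⊇ {$,a,b}; new: +{$}
  FOLLOW[S]={$,a,b}  FOLLOW[A]={$,a,b}  FOLLOW[B]={$,a,b}
iter 3: (stable)
  FOLLOW[S]={$,a,b}  FOLLOW[A]={$,a,b}  FOLLOW[B]={$,a,b}

FOLLOW(S) = ["$", "a", "b"]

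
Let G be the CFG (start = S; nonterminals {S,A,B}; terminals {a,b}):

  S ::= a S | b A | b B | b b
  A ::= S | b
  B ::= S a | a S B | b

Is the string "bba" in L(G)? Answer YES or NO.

Convert to CNF:
  S -> T0 S | T1 A | T1 B | T1 T1
  A -> T0 S | T1 A | T1 B | T1 T1 | b
  B -> S T0 | T0 X2 | b
  T0 -> a
  T1 -> b
  X2 -> S B

CYK table (by increasing span):
  cell(0,0) b: {A,B,T1}  orig:{A,B}
  cell(1,1) b: {A,B,T1}  orig:{A,B}
  cell(2,2) a: {T0}  orig:{}
  cell(0,1) bb: {A,S}
  cell(1,2) ba: ∅
  cell(0,2) bba: {B}

S ∉ T[0,2] ⇒ NO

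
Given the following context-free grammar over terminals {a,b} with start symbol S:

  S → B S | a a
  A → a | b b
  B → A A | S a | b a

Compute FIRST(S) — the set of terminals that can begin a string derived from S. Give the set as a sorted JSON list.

FIRST iteration:
[1]
  A via A→a: +{a}
  A via A→b b: +{b}
  B via B→A A: +{a,b}
  S via S→B S: +{a,b}
  FIRST[S]={a,b}  FIRST[A]={a,b}  FIRST[B]={a,b}
[2] (stable)
  FIRST[S]={a,b}  FIRST[A]={a,b}  FIRST[B]={a,b}

FIRST(S) = ["a", "b"]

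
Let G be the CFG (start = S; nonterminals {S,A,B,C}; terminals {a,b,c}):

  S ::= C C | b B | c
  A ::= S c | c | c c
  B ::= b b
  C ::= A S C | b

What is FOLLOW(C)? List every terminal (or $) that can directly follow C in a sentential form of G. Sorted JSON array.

Compute FIRST by fixpoint:
pass 1:
  A via A→c: +{c}
  B via B→b b: +{b}
  C via C→A S C: +{c}
  C via C→b: +{b}
  S via S→C C: +{b,c}
  FIRST[S]={b,c}  FIRST[A]={c}  FIRST[B]={b}  FIRST[C]={b,c}
pass 2:
  A via A→S c: +{b}
  FIRST[S]={b,c}  FIRST[A]={b,c}  FIRST[B]={b}  FIRST[C]={b,c}
pass 3: (no change)
  FIRST[S]={b,c}  FIRST[A]={b,c}  FIRST[B]={b}  FIRST[C]={b,c}

FOLLOW iteration:
initialize: $ ∈ FOLLOW(S)
[1]
  A→S c: FOLLOW(S) ⊇ FIRST(c) = {c}; new: +{c}
  C→A S C: FOLLOW(A) ⊇ FIRST(S) = {b,c}; new: +{b,c}
  C→A S C: FOLLOW(S) ⊇ FIRST(C) = {b,c}; new: +{b}
  S→C C: FOLLOW(C) ⊇ FIRST(C) = {b,c}; new: +{b,c}
  S→C C: FOLLOW(C) ⊇ FOLLOW(S) ⊇ {$,b,c}; new: +{$}
  S→b B: FOLLOW(B) ⊇ FOLLOW(S) ⊇ {$,b,c}; new: +{$,b,c}
  S: {$,b,c}  A: {b,c}  B: {$,b,c}  C: {$,b,c}
[2] — fixpoint
  S: {$,b,c}  A: {b,c}  B: {$,b,c}  C: {$,b,c}

FOLLOW(C) = ["$", "b", "c"]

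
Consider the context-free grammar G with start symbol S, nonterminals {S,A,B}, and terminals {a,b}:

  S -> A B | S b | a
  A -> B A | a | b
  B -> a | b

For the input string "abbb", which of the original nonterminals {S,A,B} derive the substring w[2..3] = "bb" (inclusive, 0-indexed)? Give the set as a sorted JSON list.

CNF form of G:
  S -> A B | S T0 | a
  A -> B A | a | b
  B -> a | b
  T0 -> b

CYK fill (cells [i..j] with 2 ≤ i ≤ j ≤ 3 only):
  T[2,2] 'b' = {A,B,T0}  orig:{A,B}
  T[3,3] 'b' = {A,B,T0}  orig:{A,B}
  T[2,3] 'bb' = {A,S}

Original NTs in T[2,3] deriving "bb": ["A", "S"]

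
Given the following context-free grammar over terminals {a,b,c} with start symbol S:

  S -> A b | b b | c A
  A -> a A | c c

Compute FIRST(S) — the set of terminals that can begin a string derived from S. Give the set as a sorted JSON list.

FIRST iteration:
iter 1:
  A via A→a A: +{a}
  A via A→c c: +{c}
  S via S→A b: +{a,c}
  S via S→b b: +{b}
  S: {a,b,c}  A: {a,c}
iter 2: (stable)
  S: {a,b,c}  A: {a,c}

FIRST(S) = ["a", "b", "c"]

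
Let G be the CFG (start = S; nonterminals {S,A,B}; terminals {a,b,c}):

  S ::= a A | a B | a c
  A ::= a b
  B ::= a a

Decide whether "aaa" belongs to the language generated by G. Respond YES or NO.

Convert to CNF:
  S -> T0 A | T0 B | T0 T2
  A -> T0 T1
  B -> T0 T0
  T0 -> a
  T1 -> b
  T2 -> c

CYK fill:
  [0..0]={T0}  "a"  orig:{}
  [1..1]={T0}  "a"  orig:{}
  [2..2]={T0}  "a"  orig:{}
  [0..1]={B}  "aa"
  [1..2]={B}  "aa"
  [0..2]={S}  "aaa"

S ∈ T[0,2] ⇒ YES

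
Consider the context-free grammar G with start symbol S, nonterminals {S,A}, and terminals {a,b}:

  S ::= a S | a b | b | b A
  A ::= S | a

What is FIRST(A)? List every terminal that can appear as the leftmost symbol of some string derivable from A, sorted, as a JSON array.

FIRST iteration:
round 1:
  A via A→a: +{a}
  S via S→a S: +{a}
  S via S→b: +{b}
  S: {a,b}  A: {a}
round 2:
  A via A→S: +{b}
  S: {a,b}  A: {a,b}
round 3: (stable)
  S: {a,b}  A: {a,b}

FIRST(A) = ["a", "b"]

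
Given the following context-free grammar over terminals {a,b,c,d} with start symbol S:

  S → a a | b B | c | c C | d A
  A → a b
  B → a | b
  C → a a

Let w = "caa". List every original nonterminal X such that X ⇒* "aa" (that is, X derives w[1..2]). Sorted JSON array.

Convert to CNF:
  S -> T0 T0 | T1 B | T2 C | T3 A | c
  A -> T0 T1
  B -> a | b
  C -> T0 T0
  T0 -> a
  T1 -> b
  T2 -> c
  T3 -> d

CYK fill (cells [i..j] with 1 ≤ i ≤ j ≤ 2 only):
  cell(1,1) a: {B,T0}  orig:{B}
  cell(2,2) a: {B,T0}  orig:{B}
  cell(1,2) aa: {C,S}

Original NTs in T[1,2] deriving "aa": ["C", "S"]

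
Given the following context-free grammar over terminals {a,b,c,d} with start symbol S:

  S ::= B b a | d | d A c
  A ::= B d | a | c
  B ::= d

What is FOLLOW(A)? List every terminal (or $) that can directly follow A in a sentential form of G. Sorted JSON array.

FIRST sets, iterate to fixpoint:
pass 1:
  A via A→a: +{a}
  A via A→c: +{c}
  B via B→d: +{d}
  S via S→B b a: +{d}
  FIRST(S)={d}  FIRST(A)={a,c}  FIRST(B)={d}
pass 2:
  A via A→B d: +{d}
  FIRST(S)={d}  FIRST(A)={a,c,d}  FIRST(B)={d}
pass 3: (stable)
  FIRST(S)={d}  FIRST(A)={a,c,d}  FIRST(B)={d}

FOLLOW iteration:
seed FOLLOW(S) with $
pass 1:
  A→B d: FOLLOW(B) ⊇ FIRST(d) = {d}; new: +{d}
  S→B b a: FOLLOW(B) ⊇ FIRST(b) = {b}; new: +{b}
  S→d A c: FOLLOW(A) ⊇ FIRST(c) = {c}; new: +{c}
  S: {$}  A: {c}  B: {b,d}
pass 2: done
  S: {$}  A: {c}  B: {b,d}

FOLLOW(A) = ["c"]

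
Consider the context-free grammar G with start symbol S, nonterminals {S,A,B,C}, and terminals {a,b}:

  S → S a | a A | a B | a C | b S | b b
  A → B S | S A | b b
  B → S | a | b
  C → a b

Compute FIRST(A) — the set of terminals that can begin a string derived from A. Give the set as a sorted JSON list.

FIRST sets, iterate to fixpoint:
iter 1:
  A via A→b b: +{b}
  B via B→a: +{a}
  B via B→b: +{b}
  C via C→a b: +{a}
  S via S→a A: +{a}
  S via S→b S: +{b}
  FIRST[S]={a,b}  FIRST[A]={b}  FIRST[B]={a,b}  FIRST[C]={a}
iter 2:
  A via A→B S: +{a}
  FIRST[S]={a,b}  FIRST[A]={a,b}  FIRST[B]={a,b}  FIRST[C]={a}
iter 3: — fixpoint
  FIRST[S]={a,b}  FIRST[A]={a,b}  FIRST[B]={a,b}  FIRST[C]={a}

FIRST(A) = ["a", "b"]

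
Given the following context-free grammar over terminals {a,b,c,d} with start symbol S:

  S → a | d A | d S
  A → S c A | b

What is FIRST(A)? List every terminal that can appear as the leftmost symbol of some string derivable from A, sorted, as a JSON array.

FIRST sets, iterate to fixpoint:
pass 1:
  A via A→b: +{b}
  S via S→a: +{a}
  S via S→d A: +{d}
  FIRST(S)={a,d}  FIRST(A)={b}
pass 2:
  A via A→S c A: +{a,d}
  FIRST(S)={a,d}  FIRST(A)={a,b,d}
pass 3: done
  FIRST(S)={a,d}  FIRST(A)={a,b,d}

FIRST(A) = ["a", "b", "d"]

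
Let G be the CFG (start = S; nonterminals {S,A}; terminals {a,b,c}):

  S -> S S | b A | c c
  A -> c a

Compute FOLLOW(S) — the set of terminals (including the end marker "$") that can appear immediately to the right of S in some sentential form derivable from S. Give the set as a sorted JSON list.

FIRST sets, iterate to fixpoint:
[1]
  A via A→c a: +{c}
  S via S→b A: +{b}
  S via S→c c: +{c}
  S: {b,c}  A: {c}
[2] (no change)
  S: {b,c}  A: {c}

FOLLOW iteration:
initialize: $ ∈ FOLLOW(S)
iter 1:
  S→S S: FOLLOW(S) ⊇ FIRST(S) = {b,c}; new: +{b,c}
  S→b A: FOLLOW(A) ⊇ FOLLOW(S) ⊇ {$,b,c}; new: +{$,b,c}
  FOLLOW(S)={$,b,c}  FOLLOW(A)={$,b,c}
iter 2: (no change)
  FOLLOW(S)={$,b,c}  FOLLOW(A)={$,b,c}

FOLLOW(S) = ["$", "b", "c"]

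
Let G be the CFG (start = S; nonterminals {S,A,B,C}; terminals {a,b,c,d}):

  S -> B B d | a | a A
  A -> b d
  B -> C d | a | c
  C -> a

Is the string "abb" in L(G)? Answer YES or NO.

CNF form of G:
  S -> B X3 | T2 A | a
  A -> T0 T1
  B -> C T1 | a | c
  C -> a
  T0 -> b
  T1 -> d
  T2 -> a
  X3 -> B T1

Fill CYK table bottom-up:
  [0..0]={B,C,S,T2}  "a"  orig:{B,C,S}
  [1..1]={T0}  "b"  orig:{}
  [2..2]={T0}  "b"  orig:{}
  [0..1]=∅  "ab"
  [1..2]=∅  "bb"
  [0..2]=∅  "abb"

S ∉ T[0,2] ⇒ NO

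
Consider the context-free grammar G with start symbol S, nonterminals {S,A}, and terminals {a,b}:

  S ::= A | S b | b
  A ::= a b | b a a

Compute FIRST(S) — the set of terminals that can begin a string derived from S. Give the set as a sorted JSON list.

Compute FIRST by fixpoint:
pass 1:
  A via A→a b: +{a}
  A via A→b a a: +{b}
  S via S→A: +{a,b}
  FIRST(S)={a,b}  FIRST(A)={a,b}
pass 2: — fixpoint
  FIRST(S)={a,b}  FIRST(A)={a,b}

FIRST(S) = ["a", "b"]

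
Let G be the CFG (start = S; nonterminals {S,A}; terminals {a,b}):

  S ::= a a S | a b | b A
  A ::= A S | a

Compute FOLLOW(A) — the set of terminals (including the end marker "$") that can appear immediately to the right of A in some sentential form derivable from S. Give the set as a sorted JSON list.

FIRST sets, iterate to fixpoint:
[1]
  A via A→a: +{a}
  S via S→a a S: +{a}
  S via S→b A: +{b}
  FIRST(S)={a,b}  FIRST(A)={a}
[2] — fixpoint
  FIRST(S)={a,b}  FIRST(A)={a}

Compute FOLLOW by fixpoint:
seed FOLLOW(S) with $
iter 1:
  A→A S: FOLLOW(A) ⊇ FIRST(S) = {a,b}; new: +{a,b}
  A→A S: FOLLOW(S) ⊇ FOLLOW(A) ⊇ {a,b}; new: +{a,b}
  S→b A: FOLLOW(A) ⊇ FOLLOW(S) ⊇ {$,a,b}; new: +{$}
  FOLLOW(S)={$,a,b}  FOLLOW(A)={$,a,b}
iter 2: (no change)
  FOLLOW(S)={$,a,b}  FOLLOW(A)={$,a,b}

FOLLOW(A) = ["$", "a", "b"]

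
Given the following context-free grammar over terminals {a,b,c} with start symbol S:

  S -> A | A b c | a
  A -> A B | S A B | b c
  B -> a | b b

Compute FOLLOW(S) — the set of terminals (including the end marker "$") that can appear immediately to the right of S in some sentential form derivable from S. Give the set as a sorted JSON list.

FIRST sets, iterate to fixpoint:
round 1:
  A via A→b c: +{b}
  B via B→a: +{a}
  B via B→b b: +{b}
  S via S→A: +{b}
  S via S→a: +{a}
  FIRST[S]={a,b}  FIRST[A]={b}  FIRST[B]={a,b}
round 2:
  A via A→S A B: +{a}
  FIRST[S]={a,b}  FIRST[A]={a,b}  FIRST[B]={a,b}
round 3: — fixpoint
  FIRST[S]={a,b}  FIRST[A]={a,b}  FIRST[B]={a,b}

Compute FOLLOW by fixpoint:
initialize: $ ∈ FOLLOW(S)
iter 1:
  A→A B: FOLLOW(A) ⊇ FIRST(B) = {a,b}; new: +{a,b}
  A→A B: FOLLOW(B) ⊇ FOLLOW(A) ⊇ {a,b}; new: +{a,b}
  A→S A B: FOLLOW(S) ⊇ FIRST(A) = {a,b}; new: +{a,b}
  S→A: FOLLOW(A) ⊇ FOLLOW(S) ⊇ {$,a,b}; new: +{$}
  FOLLOW[S]={$,a,b}  FOLLOW[A]={$,a,b}  FOLLOW[B]={a,b}
iter 2:
  A→A B: FOLLOW(B) ⊇ FOLLOW(A) ⊇ {$,a,b}; new: +{$}
  FOLLOW[S]={$,a,b}  FOLLOW[A]={$,a,b}  FOLLOW[B]={$,a,b}
iter 3: done
  FOLLOW[S]={$,a,b}  FOLLOW[A]={$,a,b}  FOLLOW[B]={$,a,b}

FOLLOW(S) = ["$", "a", "b"]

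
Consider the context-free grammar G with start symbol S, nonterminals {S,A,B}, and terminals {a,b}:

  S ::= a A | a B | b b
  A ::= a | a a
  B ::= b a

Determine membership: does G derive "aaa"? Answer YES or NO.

CNF form of G:
  S -> T0 A | T0 B | T1 T1
  A -> T0 T0 | a
  B -> T1 T0
  T0 -> a
  T1 -> b

CYK table (by increasing span):
  T[0,0] 'a' = {A,T0}  orig:{A}
  T[1,1] 'a' = {A,T0}  orig:{A}
  T[2,2] 'a' = {A,T0}  orig:{A}
  T[0,1] 'aa' = {A,S}
  T[1,2] 'aa' = {A,S}
  T[0,2] 'aaa' = {S}

S ∈ T[0,2] ⇒ YES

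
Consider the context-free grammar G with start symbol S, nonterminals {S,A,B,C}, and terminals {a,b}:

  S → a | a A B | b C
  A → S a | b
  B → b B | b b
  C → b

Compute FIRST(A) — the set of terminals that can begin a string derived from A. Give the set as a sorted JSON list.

Compute FIRST by fixpoint:
round 1:
  A via A→b: +{b}
  B via B→b B: +{b}
  C via C→b: +{b}
  S via S→a: +{a}
  S via S→b C: +{b}
  FIRST(S)={a,b}  FIRST(A)={b}  FIRST(B)={b}  FIRST(C)={b}
round 2:
  A via A→S a: +{a}
  FIRST(S)={a,b}  FIRST(A)={a,b}  FIRST(B)={b}  FIRST(C)={b}
round 3: done
  FIRST(S)={a,b}  FIRST(A)={a,b}  FIRST(B)={b}  FIRST(C)={b}

FIRST(A) = ["a", "b"]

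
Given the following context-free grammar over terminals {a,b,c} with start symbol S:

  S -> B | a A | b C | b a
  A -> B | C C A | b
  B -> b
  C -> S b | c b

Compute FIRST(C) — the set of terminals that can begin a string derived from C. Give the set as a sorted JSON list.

FIRST iteration:
[1]
  A via A→b: +{b}
  B via B→b: +{b}
  C via C→c b: +{c}
  S via S→B: +{b}
  S via S→a A: +{a}
  FIRST[S]={a,b}  FIRST[A]={b}  FIRST[B]={b}  FIRST[C]={c}
[2]
  A via A→C C A: +{c}
  C via C→S b: +{a,b}
  FIRST[S]={a,b}  FIRST[A]={b,c}  FIRST[B]={b}  FIRST[C]={a,b,c}
[3]
  A via A→C C A: +{a}
  FIRST[S]={a,b}  FIRST[A]={a,b,c}  FIRST[B]={b}  FIRST[C]={a,b,c}
[4] (stable)
  FIRST[S]={a,b}  FIRST[A]={a,b,c}  FIRST[B]={b}  FIRST[C]={a,b,c}

FIRST(C) = ["a", "b", "c"]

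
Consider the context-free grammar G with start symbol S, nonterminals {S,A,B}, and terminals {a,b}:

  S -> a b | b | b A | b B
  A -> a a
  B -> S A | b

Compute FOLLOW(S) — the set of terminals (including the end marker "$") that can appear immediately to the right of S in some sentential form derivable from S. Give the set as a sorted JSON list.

FIRST iteration:
iter 1:
  A via A→a a: +{a}
  B via B→b: +{b}
  S via S→a b: +{a}
  S via S→b: +{b}
  FIRST(S)={a,b}  FIRST(A)={a}  FIRST(B)={b}
iter 2:
  B via B→S A: +{a}
  FIRST(S)={a,b}  FIRST(A)={a}  FIRST(B)={a,b}
iter 3: — fixpoint
  FIRST(S)={a,b}  FIRST(A)={a}  FIRST(B)={a,b}

FOLLOW iteration:
FOLLOW(S) := {$}
pass 1:
  B→S A: FOLLOW(S) ⊇ FIRST(A) = {a}; new: +{a}
  S→b A: FOLLOW(A) ⊇ FOLLOW(S) ⊇ {$,a}; new: +{$,a}
  S→b B: FOLLOW(B) ⊇ FOLLOW(S) ⊇ {$,a}; new: +{$,a}
  S: {$,a}  A: {$,a}  B: {$,a}
pass 2: done
  S: {$,a}  A: {$,a}  B: {$,a}

FOLLOW(S) = ["$", "a"]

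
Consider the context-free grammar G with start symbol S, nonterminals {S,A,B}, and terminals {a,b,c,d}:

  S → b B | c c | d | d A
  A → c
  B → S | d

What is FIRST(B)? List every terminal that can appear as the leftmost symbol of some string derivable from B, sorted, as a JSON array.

FIRST sets, iterate to fixpoint:
[1]
  A via A→c: +{c}
  B via B→d: +{d}
  S via S→b B: +{b}
  S via S→c c: +{c}
  S via S→d: +{d}
  S: {b,c,d}  A: {c}  B: {d}
[2]
  B via B→S: +{b,c}
  S: {b,c,d}  A: {c}  B: {b,c,d}
[3] (stable)
  S: {b,c,d}  A: {c}  B: {b,c,d}

FIRST(B) = ["b", "c", "d"]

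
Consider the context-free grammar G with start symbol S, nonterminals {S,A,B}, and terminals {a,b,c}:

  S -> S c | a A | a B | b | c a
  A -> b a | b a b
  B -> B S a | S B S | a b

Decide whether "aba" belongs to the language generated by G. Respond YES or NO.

Convert to CNF:
  S -> S T2 | T1 A | T1 B | T2 T1 | b
  A -> T0 T1 | T0 X3
  B -> B X4 | S X5 | T1 T0
  T0 -> b
  T1 -> a
  T2 -> c
  X3 -> T1 T0
  X4 -> S T1
  X5 -> B S

CYK fill:
  cell(0,0) a: {T1}  orig:{}
  cell(1,1) b: {S,T0}  orig:{S}
  cell(2,2) a: {T1}  orig:{}
  cell(0,1) ab: {B,X3}  orig:{B}
  cell(1,2) ba: {A,X4}  orig:{A}
  cell(0,2) aba: {S}

S ∈ T[0,2] ⇒ YES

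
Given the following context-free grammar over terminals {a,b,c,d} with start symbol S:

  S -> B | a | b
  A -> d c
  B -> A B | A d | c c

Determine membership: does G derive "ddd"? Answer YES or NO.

CNF form of G:
  S -> A B | A T0 | T1 T1 | a | b
  A -> T0 T1
  B -> A B | A T0 | T1 T1
  T0 -> d
  T1 -> c

CYK fill:
  [0..0]={T0}  "d"  orig:{}
  [1..1]={T0}  "d"  orig:{}
  [2..2]={T0}  "d"  orig:{}
  [0..1]=∅  "dd"
  [1..2]=∅  "dd"
  [0..2]=∅  "ddd"

S ∉ T[0,2] ⇒ NO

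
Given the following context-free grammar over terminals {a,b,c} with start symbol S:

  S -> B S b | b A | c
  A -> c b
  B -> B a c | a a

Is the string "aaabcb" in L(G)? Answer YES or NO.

Convert to CNF:
  S -> B X4 | T1 A | c
  A -> T0 T1
  B -> B X3 | T2 T2
  T0 -> c
  T1 -> b
  T2 -> a
  X3 -> T2 T0
  X4 -> S T1

CYK fill:
  T[0,0] 'a' = {T2}  orig:{}
  T[1,1] 'a' = {T2}  orig:{}
  T[2,2] 'a' = {T2}  orig:{}
  T[3,3] 'b' = {T1}  orig:{}
  T[4,4] 'c' = {S,T0}  orig:{S}
  T[5,5] 'b' = {T1}  orig:{}
  T[0,1] 'aa' = {B}
  T[1,2] 'aa' = {B}
  T[2,3] 'ab' = ∅
  T[3,4] 'bc' = ∅
  T[4,5] 'cb' = {A,X4}  orig:{A}
  T[0,2] 'aaa' = ∅
  T[1,3] 'aab' = ∅
  T[2,4] 'abc' = ∅
  T[3,5] 'bcb' = {S}
  T[0,3] 'aaab' = ∅
  T[1,4] 'aabc' = ∅
  T[2,5] 'abcb' = ∅
  T[0,4] 'aaabc' = ∅
  T[1,5] 'aabcb' = ∅
  T[0,5] 'aaabcb' = ∅

S ∉ T[0,5] ⇒ NO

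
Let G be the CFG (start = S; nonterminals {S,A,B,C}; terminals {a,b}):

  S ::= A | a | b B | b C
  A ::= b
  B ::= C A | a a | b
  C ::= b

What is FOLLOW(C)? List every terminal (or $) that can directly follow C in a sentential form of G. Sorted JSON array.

FIRST iteration:
round 1:
  A via A→b: +{b}
  B via B→a a: +{a}
  B via B→b: +{b}
  C via C→b: +{b}
  S via S→A: +{b}
  S via S→a: +{a}
  S: {a,b}  A: {b}  B: {a,b}  C: {b}
round 2: (stable)
  S: {a,b}  A: {b}  B: {a,b}  C: {b}

FOLLOW iteration:
seed FOLLOW(S) with $
iter 1:
  B→C A: FOLLOW(C) ⊇ FIRST(A) = {b}; new: +{b}
  S→A: FOLLOW(A) ⊇ FOLLOW(S) ⊇ {$}; new: +{$}
  S→b B: FOLLOW(B) ⊇ FOLLOW(S) ⊇ {$}; new: +{$}
  S→b C: FOLLOW(C) ⊇ FOLLOW(S) ⊇ {$}; new: +{$}
  S: {$}  A: {$}  B: {$}  C: {$,b}
iter 2: (stable)
  S: {$}  A: {$}  B: {$}  C: {$,b}

FOLLOW(C) = ["$", "b"]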